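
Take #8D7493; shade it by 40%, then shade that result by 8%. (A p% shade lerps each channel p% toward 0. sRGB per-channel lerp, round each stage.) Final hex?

#4E4051

#8D7493 is rgb(141, 116, 147).
Per channel, c → c + 0.4(0 − c):
  R: 141 − 56.4 = 84.6 → 85
  G: 116 + 0.4×(0−116) = 116 − 46.4 = 69.6 → 70
  B: 147 + 0.4×(0−147) = 147 − 58.8 = 88.2 → 88
After the shade: rgb(85, 70, 88) = #554658.
Per channel, c → c + 0.08(0 − c):
  R: 85 + 0.08×(0−85) = 85 − 6.8 = 78.2 → 78
  G: 70 + 0.08×(0−70) = 70 − 5.6 = 64.4 → 64
  B: 88 + 0.08×(0−88) = 88 − 7.04 = 80.96 → 81
rgb(78, 64, 81) = #4E4051.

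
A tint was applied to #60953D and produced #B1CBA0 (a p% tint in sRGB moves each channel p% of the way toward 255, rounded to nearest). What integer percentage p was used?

51%

#60953D is rgb(96, 149, 61); #B1CBA0 is rgb(177, 203, 160).
On the B channel (widest range): 160 ≈ 61 + (p/100)(255 − 61), so p ≈ 100×(160 − 61)/(255 − 61) = 9900/194 = 51.03.
p = 51 reproduces all three channels after rounding.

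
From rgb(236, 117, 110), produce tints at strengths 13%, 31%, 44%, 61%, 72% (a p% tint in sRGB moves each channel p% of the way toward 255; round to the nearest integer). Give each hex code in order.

#EE8781, #F2A09B, #F4B2AE, #F8C9C6, #FAD8D6

13%: (236 + 2.47 = 238.47→238, 117 + 17.94 = 134.94→135, 110 + 18.85 = 128.85→129) → #EE8781
31%: (236 + 5.89 = 241.89→242, 117 + 42.78 = 159.78→160, 110 + 44.95 = 154.95→155) → #F2A09B
44%: (236 + 8.36 = 244.36→244, 117 + 60.72 = 177.72→178, 110 + 63.8 = 173.8→174) → #F4B2AE
61%: (236 + 11.59 = 247.59→248, 117 + 84.18 = 201.18→201, 110 + 88.45 = 198.45→198) → #F8C9C6
72%: (236 + 13.68 = 249.68→250, 117 + 99.36 = 216.36→216, 110 + 104.4 = 214.4→214) → #FAD8D6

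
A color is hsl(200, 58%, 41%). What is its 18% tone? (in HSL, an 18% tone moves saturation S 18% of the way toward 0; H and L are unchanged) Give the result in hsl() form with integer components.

S moves 18% from 58 toward 0: 58 − 10.44 = 47.56 → 48.
H and L are unchanged.

hsl(200, 48%, 41%)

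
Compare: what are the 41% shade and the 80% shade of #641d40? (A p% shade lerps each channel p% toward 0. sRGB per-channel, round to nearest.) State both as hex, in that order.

#3b1126, #14060d

#641d40 is rgb(100, 29, 64).
41% shade:
  R: 100 + 0.41×(0−100) = 100 − 41 = 59 → 59
  G: 29 + 0.41×(0−29) = 29 − 11.89 = 17.11 → 17
  B: 64 + 0.41×(0−64) = 64 − 26.24 = 37.76 → 38
  → #3b1126
80% shade:
  R: 100 − 80 = 20 → 20
  G: 29 − 23.2 = 5.8 → 6
  B: 64 − 51.2 = 12.8 → 13
  → #14060d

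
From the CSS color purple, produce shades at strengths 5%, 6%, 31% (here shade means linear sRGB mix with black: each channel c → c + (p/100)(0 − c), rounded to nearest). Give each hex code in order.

CSS purple is rgb(128, 0, 128).
5%: (128 − 6.4 = 121.6→122, 0→0, 128 − 6.4 = 121.6→122) → #7A007A
6%: (128 − 7.68 = 120.32→120, 0→0, 128 − 7.68 = 120.32→120) → #780078
31%: (128 − 39.68 = 88.32→88, 0→0, 128 − 39.68 = 88.32→88) → #580058

#7A007A, #780078, #580058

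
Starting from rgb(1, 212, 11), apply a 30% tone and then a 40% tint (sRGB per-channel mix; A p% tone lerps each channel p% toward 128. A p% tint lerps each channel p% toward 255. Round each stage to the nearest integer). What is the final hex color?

Lerp each channel 30% toward 128:
  R: 1 + 0.3×(128−1) = 1 + 38.1 = 39.1 → 39
  G: 212 + 0.3×(128−212) = 212 − 25.2 = 186.8 → 187
  B: 11 + 35.1 = 46.1 → 46
After the tone: rgb(39, 187, 46) = #27BB2E.
Lerp each channel 40% toward 255:
  R: 39 + 86.4 = 125.4 → 125
  G: 187 + 27.2 = 214.2 → 214
  B: 46 + 83.6 = 129.6 → 130
rgb(125, 214, 130) = #7DD682.

#7DD682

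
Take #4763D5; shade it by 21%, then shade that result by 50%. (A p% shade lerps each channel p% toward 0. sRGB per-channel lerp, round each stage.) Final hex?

#4763D5 is rgb(71, 99, 213).
A 21% shade moves each channel 21% toward 0:
  R: 71 − 14.91 = 56.09 → 56
  G: 99 − 20.79 = 78.21 → 78
  B: 213 + 0.21×(0−213) = 213 − 44.73 = 168.27 → 168
After the shade: rgb(56, 78, 168) = #384EA8.
A 50% shade moves each channel 50% toward 0:
  R: 56 + 0.5×(0−56) = 56 − 28 = 28 → 28
  G: 78 + 0.5×(0−78) = 78 − 39 = 39 → 39
  B: 168 + 0.5×(0−168) = 168 − 84 = 84 → 84
rgb(28, 39, 84) = #1C2754.

#1C2754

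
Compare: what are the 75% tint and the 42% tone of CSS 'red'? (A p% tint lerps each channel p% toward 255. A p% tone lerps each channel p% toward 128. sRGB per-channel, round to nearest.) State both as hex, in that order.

#FFBFBF, #CA3636

CSS red is rgb(255, 0, 0).
75% tint:
  R: 255 + 0.75×(255−255) = 255 + 0 = 255 → 255
  G: 0 + 191.25 = 191.25 → 191
  B: 0 + 0.75×(255−0) = 0 + 191.25 = 191.25 → 191
  → #FFBFBF
42% tone:
  R: 255 + 0.42×(128−255) = 255 − 53.34 = 201.66 → 202
  G: 0 + 0.42×(128−0) = 0 + 53.76 = 53.76 → 54
  B: 0 + 0.42×(128−0) = 0 + 53.76 = 53.76 → 54
  → #CA3636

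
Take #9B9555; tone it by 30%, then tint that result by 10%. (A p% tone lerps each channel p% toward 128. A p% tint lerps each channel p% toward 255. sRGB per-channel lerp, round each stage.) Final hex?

#9B9555 is rgb(155, 149, 85).
Per channel, c → c + 0.3(128 − c):
  R: 155 + 0.3×(128−155) = 155 − 8.1 = 146.9 → 147
  G: 149 + 0.3×(128−149) = 149 − 6.3 = 142.7 → 143
  B: 85 + 0.3×(128−85) = 85 + 12.9 = 97.9 → 98
After the tone: rgb(147, 143, 98) = #938F62.
Per channel, c → c + 0.1(255 − c):
  R: 147 + 10.8 = 157.8 → 158
  G: 143 + 0.1×(255−143) = 143 + 11.2 = 154.2 → 154
  B: 98 + 0.1×(255−98) = 98 + 15.7 = 113.7 → 114
rgb(158, 154, 114) = #9E9A72.

#9E9A72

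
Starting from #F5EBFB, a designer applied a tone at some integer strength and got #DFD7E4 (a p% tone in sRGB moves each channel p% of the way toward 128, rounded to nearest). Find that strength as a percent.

#F5EBFB is rgb(245, 235, 251); #DFD7E4 is rgb(223, 215, 228).
On the B channel (widest range): 228 ≈ 251 + (p/100)(128 − 251), so p ≈ 100×(228 − 251)/(128 − 251) = -2300/-123 = 18.70.
p = 19 reproduces all three channels after rounding.

19%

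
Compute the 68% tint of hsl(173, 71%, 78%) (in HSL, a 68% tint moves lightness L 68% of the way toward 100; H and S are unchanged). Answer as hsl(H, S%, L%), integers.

L moves 68% from 78 toward 100: 78 + 14.96 = 92.96 → 93.
H and S are unchanged.

hsl(173, 71%, 93%)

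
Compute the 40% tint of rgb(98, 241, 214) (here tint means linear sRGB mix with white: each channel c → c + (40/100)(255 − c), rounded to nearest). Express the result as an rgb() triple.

Lerp each channel 40% toward 255:
  R: 98 + 0.4×(255−98) = 98 + 62.8 = 160.8 → 161
  G: 241 + 0.4×(255−241) = 241 + 5.6 = 246.6 → 247
  B: 214 + 0.4×(255−214) = 214 + 16.4 = 230.4 → 230

rgb(161, 247, 230)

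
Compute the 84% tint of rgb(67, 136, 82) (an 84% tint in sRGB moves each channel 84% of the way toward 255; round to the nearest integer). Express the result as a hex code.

#e1ece3

An 84% tint moves each channel 84% toward 255:
  R: 67 + 0.84×(255−67) = 67 + 157.92 = 224.92 → 225
  G: 136 + 99.96 = 235.96 → 236
  B: 82 + 0.84×(255−82) = 82 + 145.32 = 227.32 → 227
rgb(225, 236, 227) = #e1ece3.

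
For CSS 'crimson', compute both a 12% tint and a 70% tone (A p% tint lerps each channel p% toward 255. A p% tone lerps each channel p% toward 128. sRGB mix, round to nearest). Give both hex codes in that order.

CSS crimson is rgb(220, 20, 60).
12% tint:
  R: 220 + 0.12×(255−220) = 220 + 4.2 = 224.2 → 224
  G: 20 + 0.12×(255−20) = 20 + 28.2 = 48.2 → 48
  B: 60 + 0.12×(255−60) = 60 + 23.4 = 83.4 → 83
  → #E03053
70% tone:
  R: 220 + 0.7×(128−220) = 220 − 64.4 = 155.6 → 156
  G: 20 + 75.6 = 95.6 → 96
  B: 60 + 0.7×(128−60) = 60 + 47.6 = 107.6 → 108
  → #9C606C

#E03053, #9C606C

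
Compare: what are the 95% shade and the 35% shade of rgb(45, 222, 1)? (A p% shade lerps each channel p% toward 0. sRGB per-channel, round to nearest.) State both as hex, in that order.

#020B00, #1D9001

95% shade:
  R: 45 + 0.95×(0−45) = 45 − 42.75 = 2.25 → 2
  G: 222 + 0.95×(0−222) = 222 − 210.9 = 11.1 → 11
  B: 1 + 0.95×(0−1) = 1 − 0.95 = 0.05 → 0
  → #020B00
35% shade:
  R: 45 + 0.35×(0−45) = 45 − 15.75 = 29.25 → 29
  G: 222 − 77.7 = 144.3 → 144
  B: 1 + 0.35×(0−1) = 1 − 0.35 = 0.65 → 1
  → #1D9001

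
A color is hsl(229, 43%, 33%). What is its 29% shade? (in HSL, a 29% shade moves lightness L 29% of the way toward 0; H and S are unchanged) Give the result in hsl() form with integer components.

L moves 29% from 33 toward 0: 33 − 9.57 = 23.43 → 23.
H and S are unchanged.

hsl(229, 43%, 23%)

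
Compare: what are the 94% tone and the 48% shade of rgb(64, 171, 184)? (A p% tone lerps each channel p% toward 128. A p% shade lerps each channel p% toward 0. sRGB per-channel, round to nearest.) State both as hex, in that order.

#7C8383, #215960

94% tone:
  R: 64 + 0.94×(128−64) = 64 + 60.16 = 124.16 → 124
  G: 171 + 0.94×(128−171) = 171 − 40.42 = 130.58 → 131
  B: 184 − 52.64 = 131.36 → 131
  → #7C8383
48% shade:
  R: 64 − 30.72 = 33.28 → 33
  G: 171 + 0.48×(0−171) = 171 − 82.08 = 88.92 → 89
  B: 184 + 0.48×(0−184) = 184 − 88.32 = 95.68 → 96
  → #215960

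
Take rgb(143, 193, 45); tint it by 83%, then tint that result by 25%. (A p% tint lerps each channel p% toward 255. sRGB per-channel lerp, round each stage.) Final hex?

Lerp each channel 83% toward 255:
  R: 143 + 0.83×(255−143) = 143 + 92.96 = 235.96 → 236
  G: 193 + 51.46 = 244.46 → 244
  B: 45 + 174.3 = 219.3 → 219
After the tint: rgb(236, 244, 219) = #ECF4DB.
Lerp each channel 25% toward 255:
  R: 236 + 4.75 = 240.75 → 241
  G: 244 + 0.25×(255−244) = 244 + 2.75 = 246.75 → 247
  B: 219 + 0.25×(255−219) = 219 + 9 = 228 → 228
rgb(241, 247, 228) = #F1F7E4.

#F1F7E4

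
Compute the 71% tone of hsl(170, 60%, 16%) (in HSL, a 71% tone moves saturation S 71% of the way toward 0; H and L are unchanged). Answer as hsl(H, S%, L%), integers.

S moves 71% from 60 toward 0: 60 − 42.6 = 17.4 → 17.
H and L are unchanged.

hsl(170, 17%, 16%)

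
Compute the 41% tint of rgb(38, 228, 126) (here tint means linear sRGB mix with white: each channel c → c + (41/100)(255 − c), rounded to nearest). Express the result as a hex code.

#7FEFB3

Per channel, c → c + 0.41(255 − c):
  R: 38 + 0.41×(255−38) = 38 + 88.97 = 126.97 → 127
  G: 228 + 0.41×(255−228) = 228 + 11.07 = 239.07 → 239
  B: 126 + 52.89 = 178.89 → 179
rgb(127, 239, 179) = #7FEFB3.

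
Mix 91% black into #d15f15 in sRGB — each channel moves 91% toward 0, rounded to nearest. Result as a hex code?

#130902

#d15f15 is rgb(209, 95, 21).
Per channel, c → c + 0.91(0 − c):
  R: 209 + 0.91×(0−209) = 209 − 190.19 = 18.81 → 19
  G: 95 + 0.91×(0−95) = 95 − 86.45 = 8.55 → 9
  B: 21 − 19.11 = 1.89 → 2
rgb(19, 9, 2) = #130902.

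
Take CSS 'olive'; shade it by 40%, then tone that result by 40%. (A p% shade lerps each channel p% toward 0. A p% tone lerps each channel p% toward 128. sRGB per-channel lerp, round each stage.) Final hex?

CSS olive is rgb(128, 128, 0).
A 40% shade moves each channel 40% toward 0:
  R: 128 + 0.4×(0−128) = 128 − 51.2 = 76.8 → 77
  G: 128 − 51.2 = 76.8 → 77
  B: 0 + 0.4×(0−0) = 0 + 0 = 0 → 0
After the shade: rgb(77, 77, 0) = #4D4D00.
Lerp each channel 40% toward 128:
  R: 77 + 0.4×(128−77) = 77 + 20.4 = 97.4 → 97
  G: 77 + 0.4×(128−77) = 77 + 20.4 = 97.4 → 97
  B: 0 + 0.4×(128−0) = 0 + 51.2 = 51.2 → 51
rgb(97, 97, 51) = #616133.

#616133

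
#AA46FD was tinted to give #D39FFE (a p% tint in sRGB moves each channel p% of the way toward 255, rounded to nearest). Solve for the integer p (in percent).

#AA46FD is rgb(170, 70, 253); #D39FFE is rgb(211, 159, 254).
On the G channel (widest range): 159 ≈ 70 + (p/100)(255 − 70), so p ≈ 100×(159 − 70)/(255 − 70) = 8900/185 = 48.11.
p = 48 reproduces all three channels after rounding.

48%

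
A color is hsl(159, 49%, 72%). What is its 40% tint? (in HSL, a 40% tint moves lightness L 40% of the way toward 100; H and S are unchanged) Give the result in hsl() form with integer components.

hsl(159, 49%, 83%)

L moves 40% from 72 toward 100: 72 + 11.2 = 83.2 → 83.
H and S are unchanged.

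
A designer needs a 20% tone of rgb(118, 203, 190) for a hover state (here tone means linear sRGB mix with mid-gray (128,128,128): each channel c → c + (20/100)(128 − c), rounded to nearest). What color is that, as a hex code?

#78BCB2

Per channel, c → c + 0.2(128 − c):
  R: 118 + 0.2×(128−118) = 118 + 2 = 120 → 120
  G: 203 + 0.2×(128−203) = 203 − 15 = 188 → 188
  B: 190 + 0.2×(128−190) = 190 − 12.4 = 177.6 → 178
rgb(120, 188, 178) = #78BCB2.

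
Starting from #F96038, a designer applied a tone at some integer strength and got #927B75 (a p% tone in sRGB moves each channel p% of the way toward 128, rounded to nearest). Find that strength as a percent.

85%

#F96038 is rgb(249, 96, 56); #927B75 is rgb(146, 123, 117).
On the R channel (widest range): 146 ≈ 249 + (p/100)(128 − 249), so p ≈ 100×(146 − 249)/(128 − 249) = -10300/-121 = 85.12.
p = 85 reproduces all three channels after rounding.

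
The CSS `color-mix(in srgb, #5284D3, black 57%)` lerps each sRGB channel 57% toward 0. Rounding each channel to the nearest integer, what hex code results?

#5284D3 is rgb(82, 132, 211).
Lerp each channel 57% toward 0:
  R: 82 − 46.74 = 35.26 → 35
  G: 132 − 75.24 = 56.76 → 57
  B: 211 + 0.57×(0−211) = 211 − 120.27 = 90.73 → 91
rgb(35, 57, 91) = #23395B.

#23395B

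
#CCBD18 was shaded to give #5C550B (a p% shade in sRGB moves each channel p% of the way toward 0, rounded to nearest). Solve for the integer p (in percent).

#CCBD18 is rgb(204, 189, 24); #5C550B is rgb(92, 85, 11).
On the R channel (widest range): 92 ≈ 204 + (p/100)(0 − 204), so p ≈ 100×(92 − 204)/(0 − 204) = -11200/-204 = 54.90.
p = 55 reproduces all three channels after rounding.

55%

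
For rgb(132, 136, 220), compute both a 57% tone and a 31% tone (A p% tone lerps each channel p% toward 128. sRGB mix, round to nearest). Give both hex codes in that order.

57% tone:
  R: 132 − 2.28 = 129.72 → 130
  G: 136 − 4.56 = 131.44 → 131
  B: 220 + 0.57×(128−220) = 220 − 52.44 = 167.56 → 168
  → #8283A8
31% tone:
  R: 132 + 0.31×(128−132) = 132 − 1.24 = 130.76 → 131
  G: 136 + 0.31×(128−136) = 136 − 2.48 = 133.52 → 134
  B: 220 + 0.31×(128−220) = 220 − 28.52 = 191.48 → 191
  → #8386BF

#8283A8, #8386BF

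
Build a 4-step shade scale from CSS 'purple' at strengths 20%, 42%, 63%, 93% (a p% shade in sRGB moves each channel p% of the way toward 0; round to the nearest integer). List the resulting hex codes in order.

#660066, #4A004A, #2F002F, #090009

CSS purple is rgb(128, 0, 128).
20%: (128 − 25.6 = 102.4→102, 0→0, 128 − 25.6 = 102.4→102) → #660066
42%: (128 − 53.76 = 74.24→74, 0→0, 128 − 53.76 = 74.24→74) → #4A004A
63%: (128 − 80.64 = 47.36→47, 0→0, 128 − 80.64 = 47.36→47) → #2F002F
93%: (128 − 119.04 = 8.96→9, 0→0, 128 − 119.04 = 8.96→9) → #090009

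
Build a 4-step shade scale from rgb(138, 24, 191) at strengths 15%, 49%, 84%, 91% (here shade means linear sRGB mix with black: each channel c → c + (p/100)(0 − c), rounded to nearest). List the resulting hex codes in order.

#7514A2, #460C61, #16041F, #0C0211

15%: (138 − 20.7 = 117.3→117, 24 − 3.6 = 20.4→20, 191 − 28.65 = 162.35→162) → #7514A2
49%: (138 − 67.62 = 70.38→70, 24 − 11.76 = 12.24→12, 191 − 93.59 = 97.41→97) → #460C61
84%: (138 − 115.92 = 22.08→22, 24 − 20.16 = 3.84→4, 191 − 160.44 = 30.56→31) → #16041F
91%: (138 − 125.58 = 12.42→12, 24 − 21.84 = 2.16→2, 191 − 173.81 = 17.19→17) → #0C0211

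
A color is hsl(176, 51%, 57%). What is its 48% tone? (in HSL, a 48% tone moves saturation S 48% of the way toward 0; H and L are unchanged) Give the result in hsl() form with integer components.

S moves 48% from 51 toward 0: 51 − 24.48 = 26.52 → 27.
H and L are unchanged.

hsl(176, 27%, 57%)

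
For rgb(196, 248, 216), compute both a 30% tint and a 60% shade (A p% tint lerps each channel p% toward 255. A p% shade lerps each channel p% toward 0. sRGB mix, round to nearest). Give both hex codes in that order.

#D6FAE4, #4E6356

30% tint:
  R: 196 + 17.7 = 213.7 → 214
  G: 248 + 2.1 = 250.1 → 250
  B: 216 + 0.3×(255−216) = 216 + 11.7 = 227.7 → 228
  → #D6FAE4
60% shade:
  R: 196 + 0.6×(0−196) = 196 − 117.6 = 78.4 → 78
  G: 248 + 0.6×(0−248) = 248 − 148.8 = 99.2 → 99
  B: 216 + 0.6×(0−216) = 216 − 129.6 = 86.4 → 86
  → #4E6356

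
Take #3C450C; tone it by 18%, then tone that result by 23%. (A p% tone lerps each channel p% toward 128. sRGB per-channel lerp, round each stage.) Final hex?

#3C450C is rgb(60, 69, 12).
Per channel, c → c + 0.18(128 − c):
  R: 60 + 12.24 = 72.24 → 72
  G: 69 + 0.18×(128−69) = 69 + 10.62 = 79.62 → 80
  B: 12 + 0.18×(128−12) = 12 + 20.88 = 32.88 → 33
After the tone: rgb(72, 80, 33) = #485021.
Lerp each channel 23% toward 128:
  R: 72 + 0.23×(128−72) = 72 + 12.88 = 84.88 → 85
  G: 80 + 0.23×(128−80) = 80 + 11.04 = 91.04 → 91
  B: 33 + 21.85 = 54.85 → 55
rgb(85, 91, 55) = #555B37.

#555B37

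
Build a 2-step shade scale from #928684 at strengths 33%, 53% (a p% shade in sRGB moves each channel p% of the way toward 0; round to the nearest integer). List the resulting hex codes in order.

#625a58, #453f3e

#928684 is rgb(146, 134, 132).
33%: (146 − 48.18 = 97.82→98, 134 − 44.22 = 89.78→90, 132 − 43.56 = 88.44→88) → #625a58
53%: (146 − 77.38 = 68.62→69, 134 − 71.02 = 62.98→63, 132 − 69.96 = 62.04→62) → #453f3e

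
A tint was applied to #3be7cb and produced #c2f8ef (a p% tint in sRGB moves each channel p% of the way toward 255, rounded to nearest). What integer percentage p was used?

69%

#3be7cb is rgb(59, 231, 203); #c2f8ef is rgb(194, 248, 239).
On the R channel (widest range): 194 ≈ 59 + (p/100)(255 − 59), so p ≈ 100×(194 − 59)/(255 − 59) = 13500/196 = 68.88.
p = 69 reproduces all three channels after rounding.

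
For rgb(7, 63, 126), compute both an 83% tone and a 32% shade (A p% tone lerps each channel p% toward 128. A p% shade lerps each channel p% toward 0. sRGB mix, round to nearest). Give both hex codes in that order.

83% tone:
  R: 7 + 0.83×(128−7) = 7 + 100.43 = 107.43 → 107
  G: 63 + 0.83×(128−63) = 63 + 53.95 = 116.95 → 117
  B: 126 + 0.83×(128−126) = 126 + 1.66 = 127.66 → 128
  → #6B7580
32% shade:
  R: 7 + 0.32×(0−7) = 7 − 2.24 = 4.76 → 5
  G: 63 + 0.32×(0−63) = 63 − 20.16 = 42.84 → 43
  B: 126 − 40.32 = 85.68 → 86
  → #052B56

#6B7580, #052B56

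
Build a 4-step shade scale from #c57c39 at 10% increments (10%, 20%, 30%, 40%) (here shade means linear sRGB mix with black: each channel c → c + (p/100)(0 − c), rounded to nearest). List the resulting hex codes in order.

#c57c39 is rgb(197, 124, 57).
10%: (197 − 19.7 = 177.3→177, 124 − 12.4 = 111.6→112, 57 − 5.7 = 51.3→51) → #b17033
20%: (197 − 39.4 = 157.6→158, 124 − 24.8 = 99.2→99, 57 − 11.4 = 45.6→46) → #9e632e
30%: (197 − 59.1 = 137.9→138, 124 − 37.2 = 86.8→87, 57 − 17.1 = 39.9→40) → #8a5728
40%: (197 − 78.8 = 118.2→118, 124 − 49.6 = 74.4→74, 57 − 22.8 = 34.2→34) → #764a22

#b17033, #9e632e, #8a5728, #764a22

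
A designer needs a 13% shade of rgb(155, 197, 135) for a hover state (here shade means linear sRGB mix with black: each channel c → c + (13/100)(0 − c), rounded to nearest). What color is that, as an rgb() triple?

rgb(135, 171, 117)

Lerp each channel 13% toward 0:
  R: 155 + 0.13×(0−155) = 155 − 20.15 = 134.85 → 135
  G: 197 − 25.61 = 171.39 → 171
  B: 135 − 17.55 = 117.45 → 117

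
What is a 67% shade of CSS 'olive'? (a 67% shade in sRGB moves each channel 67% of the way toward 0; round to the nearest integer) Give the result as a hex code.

#2a2a00

CSS olive is rgb(128, 128, 0).
A 67% shade moves each channel 67% toward 0:
  R: 128 − 85.76 = 42.24 → 42
  G: 128 − 85.76 = 42.24 → 42
  B: 0 + 0 = 0 → 0
rgb(42, 42, 0) = #2a2a00.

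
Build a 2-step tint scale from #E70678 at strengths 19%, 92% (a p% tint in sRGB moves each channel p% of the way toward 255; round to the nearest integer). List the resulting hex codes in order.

#EC3592, #FDEBF4

#E70678 is rgb(231, 6, 120).
19%: (231 + 4.56 = 235.56→236, 6 + 47.31 = 53.31→53, 120 + 25.65 = 145.65→146) → #EC3592
92%: (231 + 22.08 = 253.08→253, 6 + 229.08 = 235.08→235, 120 + 124.2 = 244.2→244) → #FDEBF4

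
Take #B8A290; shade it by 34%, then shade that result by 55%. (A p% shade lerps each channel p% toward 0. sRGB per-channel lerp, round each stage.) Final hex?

#B8A290 is rgb(184, 162, 144).
A 34% shade moves each channel 34% toward 0:
  R: 184 + 0.34×(0−184) = 184 − 62.56 = 121.44 → 121
  G: 162 − 55.08 = 106.92 → 107
  B: 144 + 0.34×(0−144) = 144 − 48.96 = 95.04 → 95
After the shade: rgb(121, 107, 95) = #796B5F.
Per channel, c → c + 0.55(0 − c):
  R: 121 − 66.55 = 54.45 → 54
  G: 107 + 0.55×(0−107) = 107 − 58.85 = 48.15 → 48
  B: 95 + 0.55×(0−95) = 95 − 52.25 = 42.75 → 43
rgb(54, 48, 43) = #36302B.

#36302B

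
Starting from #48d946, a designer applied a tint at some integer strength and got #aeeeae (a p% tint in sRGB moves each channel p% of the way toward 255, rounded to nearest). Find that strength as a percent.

#48d946 is rgb(72, 217, 70); #aeeeae is rgb(174, 238, 174).
On the B channel (widest range): 174 ≈ 70 + (p/100)(255 − 70), so p ≈ 100×(174 − 70)/(255 − 70) = 10400/185 = 56.22.
p = 56 reproduces all three channels after rounding.

56%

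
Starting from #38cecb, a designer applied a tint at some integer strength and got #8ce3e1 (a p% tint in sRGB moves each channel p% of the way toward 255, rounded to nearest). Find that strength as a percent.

#38cecb is rgb(56, 206, 203); #8ce3e1 is rgb(140, 227, 225).
On the R channel (widest range): 140 ≈ 56 + (p/100)(255 − 56), so p ≈ 100×(140 − 56)/(255 − 56) = 8400/199 = 42.21.
p = 42 reproduces all three channels after rounding.

42%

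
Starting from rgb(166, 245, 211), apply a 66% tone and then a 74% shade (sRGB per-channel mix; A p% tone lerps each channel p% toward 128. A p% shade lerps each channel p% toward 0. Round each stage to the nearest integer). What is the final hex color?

#252C29

Per channel, c → c + 0.66(128 − c):
  R: 166 − 25.08 = 140.92 → 141
  G: 245 + 0.66×(128−245) = 245 − 77.22 = 167.78 → 168
  B: 211 − 54.78 = 156.22 → 156
After the tone: rgb(141, 168, 156) = #8DA89C.
Per channel, c → c + 0.74(0 − c):
  R: 141 − 104.34 = 36.66 → 37
  G: 168 + 0.74×(0−168) = 168 − 124.32 = 43.68 → 44
  B: 156 − 115.44 = 40.56 → 41
rgb(37, 44, 41) = #252C29.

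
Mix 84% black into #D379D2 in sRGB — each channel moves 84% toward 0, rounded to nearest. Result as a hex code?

#221322

#D379D2 is rgb(211, 121, 210).
An 84% shade moves each channel 84% toward 0:
  R: 211 + 0.84×(0−211) = 211 − 177.24 = 33.76 → 34
  G: 121 + 0.84×(0−121) = 121 − 101.64 = 19.36 → 19
  B: 210 − 176.4 = 33.6 → 34
rgb(34, 19, 34) = #221322.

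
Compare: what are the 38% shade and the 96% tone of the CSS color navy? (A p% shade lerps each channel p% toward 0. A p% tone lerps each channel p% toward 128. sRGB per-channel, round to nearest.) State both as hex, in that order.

#00004f, #7b7b80

CSS navy is rgb(0, 0, 128).
38% shade:
  R: 0 + 0 = 0 → 0
  G: 0 + 0 = 0 → 0
  B: 128 + 0.38×(0−128) = 128 − 48.64 = 79.36 → 79
  → #00004f
96% tone:
  R: 0 + 0.96×(128−0) = 0 + 122.88 = 122.88 → 123
  G: 0 + 0.96×(128−0) = 0 + 122.88 = 122.88 → 123
  B: 128 + 0 = 128 → 128
  → #7b7b80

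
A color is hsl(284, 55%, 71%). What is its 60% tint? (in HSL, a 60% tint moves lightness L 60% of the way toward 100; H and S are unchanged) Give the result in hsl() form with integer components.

hsl(284, 55%, 88%)

L moves 60% from 71 toward 100: 71 + 17.4 = 88.4 → 88.
H and S are unchanged.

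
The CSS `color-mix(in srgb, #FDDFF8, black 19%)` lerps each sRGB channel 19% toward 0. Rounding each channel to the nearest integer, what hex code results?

#CDB5C9

#FDDFF8 is rgb(253, 223, 248).
Per channel, c → c + 0.19(0 − c):
  R: 253 + 0.19×(0−253) = 253 − 48.07 = 204.93 → 205
  G: 223 + 0.19×(0−223) = 223 − 42.37 = 180.63 → 181
  B: 248 − 47.12 = 200.88 → 201
rgb(205, 181, 201) = #CDB5C9.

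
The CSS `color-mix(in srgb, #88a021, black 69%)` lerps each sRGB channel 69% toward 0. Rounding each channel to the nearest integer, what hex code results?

#2a320a

#88a021 is rgb(136, 160, 33).
Per channel, c → c + 0.69(0 − c):
  R: 136 + 0.69×(0−136) = 136 − 93.84 = 42.16 → 42
  G: 160 − 110.4 = 49.6 → 50
  B: 33 − 22.77 = 10.23 → 10
rgb(42, 50, 10) = #2a320a.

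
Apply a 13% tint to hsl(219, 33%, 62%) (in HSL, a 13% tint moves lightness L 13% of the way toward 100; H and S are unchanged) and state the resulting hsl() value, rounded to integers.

hsl(219, 33%, 67%)

L moves 13% from 62 toward 100: 62 + 4.94 = 66.94 → 67.
H and S are unchanged.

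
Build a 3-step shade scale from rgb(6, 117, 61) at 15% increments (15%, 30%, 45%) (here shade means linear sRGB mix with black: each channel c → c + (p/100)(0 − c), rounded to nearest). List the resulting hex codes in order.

#056334, #04522B, #034022

15%: (6 − 0.9 = 5.1→5, 117 − 17.55 = 99.45→99, 61 − 9.15 = 51.85→52) → #056334
30%: (6 − 1.8 = 4.2→4, 117 − 35.1 = 81.9→82, 61 − 18.3 = 42.7→43) → #04522B
45%: (6 − 2.7 = 3.3→3, 117 − 52.65 = 64.35→64, 61 − 27.45 = 33.55→34) → #034022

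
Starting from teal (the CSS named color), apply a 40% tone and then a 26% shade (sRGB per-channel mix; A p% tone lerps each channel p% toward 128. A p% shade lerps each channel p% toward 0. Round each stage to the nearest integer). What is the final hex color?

#265f5f

CSS teal is rgb(0, 128, 128).
A 40% tone moves each channel 40% toward 128:
  R: 0 + 51.2 = 51.2 → 51
  G: 128 + 0 = 128 → 128
  B: 128 + 0 = 128 → 128
After the tone: rgb(51, 128, 128) = #338080.
A 26% shade moves each channel 26% toward 0:
  R: 51 − 13.26 = 37.74 → 38
  G: 128 + 0.26×(0−128) = 128 − 33.28 = 94.72 → 95
  B: 128 − 33.28 = 94.72 → 95
rgb(38, 95, 95) = #265f5f.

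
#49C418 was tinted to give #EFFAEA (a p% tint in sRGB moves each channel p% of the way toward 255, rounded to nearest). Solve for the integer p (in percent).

#49C418 is rgb(73, 196, 24); #EFFAEA is rgb(239, 250, 234).
On the B channel (widest range): 234 ≈ 24 + (p/100)(255 − 24), so p ≈ 100×(234 − 24)/(255 − 24) = 21000/231 = 90.91.
p = 91 reproduces all three channels after rounding.

91%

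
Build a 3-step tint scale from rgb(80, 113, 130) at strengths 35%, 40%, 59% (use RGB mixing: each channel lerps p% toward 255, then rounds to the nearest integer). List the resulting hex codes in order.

#8DA3AE, #96AAB4, #B7C5CC

35%: (80 + 61.25 = 141.25→141, 113 + 49.7 = 162.7→163, 130 + 43.75 = 173.75→174) → #8DA3AE
40%: (80 + 70 = 150→150, 113 + 56.8 = 169.8→170, 130 + 50 = 180→180) → #96AAB4
59%: (80 + 103.25 = 183.25→183, 113 + 83.78 = 196.78→197, 130 + 73.75 = 203.75→204) → #B7C5CC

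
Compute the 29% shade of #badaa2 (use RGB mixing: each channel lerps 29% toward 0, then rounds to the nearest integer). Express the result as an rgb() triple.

rgb(132, 155, 115)

#badaa2 is rgb(186, 218, 162).
Per channel, c → c + 0.29(0 − c):
  R: 186 + 0.29×(0−186) = 186 − 53.94 = 132.06 → 132
  G: 218 + 0.29×(0−218) = 218 − 63.22 = 154.78 → 155
  B: 162 + 0.29×(0−162) = 162 − 46.98 = 115.02 → 115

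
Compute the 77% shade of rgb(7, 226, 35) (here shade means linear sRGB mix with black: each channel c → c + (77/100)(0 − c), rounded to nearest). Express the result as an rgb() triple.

Lerp each channel 77% toward 0:
  R: 7 − 5.39 = 1.61 → 2
  G: 226 + 0.77×(0−226) = 226 − 174.02 = 51.98 → 52
  B: 35 + 0.77×(0−35) = 35 − 26.95 = 8.05 → 8

rgb(2, 52, 8)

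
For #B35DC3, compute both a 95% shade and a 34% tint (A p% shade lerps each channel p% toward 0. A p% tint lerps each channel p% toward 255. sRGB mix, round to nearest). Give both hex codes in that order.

#B35DC3 is rgb(179, 93, 195).
95% shade:
  R: 179 + 0.95×(0−179) = 179 − 170.05 = 8.95 → 9
  G: 93 − 88.35 = 4.65 → 5
  B: 195 − 185.25 = 9.75 → 10
  → #09050A
34% tint:
  R: 179 + 25.84 = 204.84 → 205
  G: 93 + 55.08 = 148.08 → 148
  B: 195 + 20.4 = 215.4 → 215
  → #CD94D7

#09050A, #CD94D7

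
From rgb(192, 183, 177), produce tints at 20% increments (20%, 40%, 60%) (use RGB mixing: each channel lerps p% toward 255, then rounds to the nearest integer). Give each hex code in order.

20%: (192 + 12.6 = 204.6→205, 183 + 14.4 = 197.4→197, 177 + 15.6 = 192.6→193) → #CDC5C1
40%: (192 + 25.2 = 217.2→217, 183 + 28.8 = 211.8→212, 177 + 31.2 = 208.2→208) → #D9D4D0
60%: (192 + 37.8 = 229.8→230, 183 + 43.2 = 226.2→226, 177 + 46.8 = 223.8→224) → #E6E2E0

#CDC5C1, #D9D4D0, #E6E2E0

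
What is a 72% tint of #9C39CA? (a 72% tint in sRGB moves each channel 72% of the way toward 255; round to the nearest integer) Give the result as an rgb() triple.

#9C39CA is rgb(156, 57, 202).
Per channel, c → c + 0.72(255 − c):
  R: 156 + 0.72×(255−156) = 156 + 71.28 = 227.28 → 227
  G: 57 + 142.56 = 199.56 → 200
  B: 202 + 0.72×(255−202) = 202 + 38.16 = 240.16 → 240

rgb(227, 200, 240)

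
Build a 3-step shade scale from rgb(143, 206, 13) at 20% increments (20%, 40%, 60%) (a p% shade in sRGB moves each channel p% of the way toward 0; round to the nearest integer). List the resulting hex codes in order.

#72A50A, #567C08, #395205

20%: (143 − 28.6 = 114.4→114, 206 − 41.2 = 164.8→165, 13 − 2.6 = 10.4→10) → #72A50A
40%: (143 − 57.2 = 85.8→86, 206 − 82.4 = 123.6→124, 13 − 5.2 = 7.8→8) → #567C08
60%: (143 − 85.8 = 57.2→57, 206 − 123.6 = 82.4→82, 13 − 7.8 = 5.2→5) → #395205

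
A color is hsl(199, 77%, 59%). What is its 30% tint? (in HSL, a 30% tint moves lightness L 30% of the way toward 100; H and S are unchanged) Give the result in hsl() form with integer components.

hsl(199, 77%, 71%)

L moves 30% from 59 toward 100: 59 + 12.3 = 71.3 → 71.
H and S are unchanged.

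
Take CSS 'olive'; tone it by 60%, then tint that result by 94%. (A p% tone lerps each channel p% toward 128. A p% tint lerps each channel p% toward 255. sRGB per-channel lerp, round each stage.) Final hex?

#F7F7F4

CSS olive is rgb(128, 128, 0).
Lerp each channel 60% toward 128:
  R: 128 + 0.6×(128−128) = 128 + 0 = 128 → 128
  G: 128 + 0.6×(128−128) = 128 + 0 = 128 → 128
  B: 0 + 0.6×(128−0) = 0 + 76.8 = 76.8 → 77
After the tone: rgb(128, 128, 77) = #80804D.
Lerp each channel 94% toward 255:
  R: 128 + 0.94×(255−128) = 128 + 119.38 = 247.38 → 247
  G: 128 + 0.94×(255−128) = 128 + 119.38 = 247.38 → 247
  B: 77 + 0.94×(255−77) = 77 + 167.32 = 244.32 → 244
rgb(247, 247, 244) = #F7F7F4.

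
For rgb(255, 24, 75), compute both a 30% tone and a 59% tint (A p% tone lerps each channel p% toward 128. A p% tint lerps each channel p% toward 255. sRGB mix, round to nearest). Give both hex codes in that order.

#d9375b, #ffa0b5

30% tone:
  R: 255 − 38.1 = 216.9 → 217
  G: 24 + 31.2 = 55.2 → 55
  B: 75 + 0.3×(128−75) = 75 + 15.9 = 90.9 → 91
  → #d9375b
59% tint:
  R: 255 + 0 = 255 → 255
  G: 24 + 136.29 = 160.29 → 160
  B: 75 + 106.2 = 181.2 → 181
  → #ffa0b5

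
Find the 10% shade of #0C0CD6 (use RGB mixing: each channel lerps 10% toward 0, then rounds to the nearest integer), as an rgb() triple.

#0C0CD6 is rgb(12, 12, 214).
Lerp each channel 10% toward 0:
  R: 12 − 1.2 = 10.8 → 11
  G: 12 − 1.2 = 10.8 → 11
  B: 214 + 0.1×(0−214) = 214 − 21.4 = 192.6 → 193

rgb(11, 11, 193)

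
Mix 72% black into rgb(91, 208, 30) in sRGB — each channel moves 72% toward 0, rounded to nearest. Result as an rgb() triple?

rgb(25, 58, 8)

A 72% shade moves each channel 72% toward 0:
  R: 91 − 65.52 = 25.48 → 25
  G: 208 − 149.76 = 58.24 → 58
  B: 30 + 0.72×(0−30) = 30 − 21.6 = 8.4 → 8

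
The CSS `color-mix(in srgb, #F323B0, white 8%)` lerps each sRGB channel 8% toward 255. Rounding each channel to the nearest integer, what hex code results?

#F323B0 is rgb(243, 35, 176).
Lerp each channel 8% toward 255:
  R: 243 + 0.08×(255−243) = 243 + 0.96 = 243.96 → 244
  G: 35 + 0.08×(255−35) = 35 + 17.6 = 52.6 → 53
  B: 176 + 0.08×(255−176) = 176 + 6.32 = 182.32 → 182
rgb(244, 53, 182) = #F435B6.

#F435B6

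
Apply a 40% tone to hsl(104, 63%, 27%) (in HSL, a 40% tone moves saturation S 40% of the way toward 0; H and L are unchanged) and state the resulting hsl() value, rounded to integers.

S moves 40% from 63 toward 0: 63 − 25.2 = 37.8 → 38.
H and L are unchanged.

hsl(104, 38%, 27%)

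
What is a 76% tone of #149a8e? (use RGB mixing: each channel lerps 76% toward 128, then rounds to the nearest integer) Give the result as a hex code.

#149a8e is rgb(20, 154, 142).
Lerp each channel 76% toward 128:
  R: 20 + 0.76×(128−20) = 20 + 82.08 = 102.08 → 102
  G: 154 − 19.76 = 134.24 → 134
  B: 142 − 10.64 = 131.36 → 131
rgb(102, 134, 131) = #668683.

#668683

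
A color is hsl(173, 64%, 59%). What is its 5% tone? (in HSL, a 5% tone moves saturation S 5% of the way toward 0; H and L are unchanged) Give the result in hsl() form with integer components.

hsl(173, 61%, 59%)

S moves 5% from 64 toward 0: 64 − 3.2 = 60.8 → 61.
H and L are unchanged.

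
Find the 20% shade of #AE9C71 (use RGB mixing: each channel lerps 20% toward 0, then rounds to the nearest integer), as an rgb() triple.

#AE9C71 is rgb(174, 156, 113).
Per channel, c → c + 0.2(0 − c):
  R: 174 + 0.2×(0−174) = 174 − 34.8 = 139.2 → 139
  G: 156 − 31.2 = 124.8 → 125
  B: 113 − 22.6 = 90.4 → 90

rgb(139, 125, 90)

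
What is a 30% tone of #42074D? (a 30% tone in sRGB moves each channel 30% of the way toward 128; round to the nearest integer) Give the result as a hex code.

#552B5C

#42074D is rgb(66, 7, 77).
Per channel, c → c + 0.3(128 − c):
  R: 66 + 18.6 = 84.6 → 85
  G: 7 + 0.3×(128−7) = 7 + 36.3 = 43.3 → 43
  B: 77 + 0.3×(128−77) = 77 + 15.3 = 92.3 → 92
rgb(85, 43, 92) = #552B5C.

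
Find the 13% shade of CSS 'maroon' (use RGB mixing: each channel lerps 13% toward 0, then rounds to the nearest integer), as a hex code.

#6F0000

CSS maroon is rgb(128, 0, 0).
A 13% shade moves each channel 13% toward 0:
  R: 128 + 0.13×(0−128) = 128 − 16.64 = 111.36 → 111
  G: 0 + 0.13×(0−0) = 0 + 0 = 0 → 0
  B: 0 + 0 = 0 → 0
rgb(111, 0, 0) = #6F0000.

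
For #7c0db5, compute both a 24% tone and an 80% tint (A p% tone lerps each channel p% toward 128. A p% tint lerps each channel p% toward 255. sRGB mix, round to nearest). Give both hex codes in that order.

#7c0db5 is rgb(124, 13, 181).
24% tone:
  R: 124 + 0.24×(128−124) = 124 + 0.96 = 124.96 → 125
  G: 13 + 0.24×(128−13) = 13 + 27.6 = 40.6 → 41
  B: 181 + 0.24×(128−181) = 181 − 12.72 = 168.28 → 168
  → #7d29a8
80% tint:
  R: 124 + 0.8×(255−124) = 124 + 104.8 = 228.8 → 229
  G: 13 + 193.6 = 206.6 → 207
  B: 181 + 0.8×(255−181) = 181 + 59.2 = 240.2 → 240
  → #e5cff0

#7d29a8, #e5cff0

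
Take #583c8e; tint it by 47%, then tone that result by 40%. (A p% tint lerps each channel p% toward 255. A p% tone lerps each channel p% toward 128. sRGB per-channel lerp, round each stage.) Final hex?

#583c8e is rgb(88, 60, 142).
Lerp each channel 47% toward 255:
  R: 88 + 0.47×(255−88) = 88 + 78.49 = 166.49 → 166
  G: 60 + 91.65 = 151.65 → 152
  B: 142 + 0.47×(255−142) = 142 + 53.11 = 195.11 → 195
After the tint: rgb(166, 152, 195) = #a698c3.
Per channel, c → c + 0.4(128 − c):
  R: 166 + 0.4×(128−166) = 166 − 15.2 = 150.8 → 151
  G: 152 + 0.4×(128−152) = 152 − 9.6 = 142.4 → 142
  B: 195 + 0.4×(128−195) = 195 − 26.8 = 168.2 → 168
rgb(151, 142, 168) = #978ea8.

#978ea8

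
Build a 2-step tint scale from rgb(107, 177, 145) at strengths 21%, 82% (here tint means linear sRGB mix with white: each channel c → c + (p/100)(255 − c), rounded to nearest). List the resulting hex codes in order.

21%: (107 + 31.08 = 138.08→138, 177 + 16.38 = 193.38→193, 145 + 23.1 = 168.1→168) → #8ac1a8
82%: (107 + 121.36 = 228.36→228, 177 + 63.96 = 240.96→241, 145 + 90.2 = 235.2→235) → #e4f1eb

#8ac1a8, #e4f1eb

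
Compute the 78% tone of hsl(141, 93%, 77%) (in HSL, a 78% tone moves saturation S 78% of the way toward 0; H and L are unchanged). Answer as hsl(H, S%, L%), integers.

S moves 78% from 93 toward 0: 93 − 72.54 = 20.46 → 20.
H and L are unchanged.

hsl(141, 20%, 77%)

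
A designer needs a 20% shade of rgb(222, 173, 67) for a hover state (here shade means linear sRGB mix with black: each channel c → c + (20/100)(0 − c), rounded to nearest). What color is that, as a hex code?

#B28A36

Per channel, c → c + 0.2(0 − c):
  R: 222 − 44.4 = 177.6 → 178
  G: 173 − 34.6 = 138.4 → 138
  B: 67 − 13.4 = 53.6 → 54
rgb(178, 138, 54) = #B28A36.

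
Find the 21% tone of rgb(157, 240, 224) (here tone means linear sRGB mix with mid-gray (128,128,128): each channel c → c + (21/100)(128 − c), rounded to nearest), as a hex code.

#97D8CC

A 21% tone moves each channel 21% toward 128:
  R: 157 + 0.21×(128−157) = 157 − 6.09 = 150.91 → 151
  G: 240 − 23.52 = 216.48 → 216
  B: 224 + 0.21×(128−224) = 224 − 20.16 = 203.84 → 204
rgb(151, 216, 204) = #97D8CC.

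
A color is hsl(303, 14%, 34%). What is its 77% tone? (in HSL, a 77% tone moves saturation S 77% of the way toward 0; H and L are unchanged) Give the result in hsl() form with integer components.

hsl(303, 3%, 34%)

S moves 77% from 14 toward 0: 14 − 10.78 = 3.22 → 3.
H and L are unchanged.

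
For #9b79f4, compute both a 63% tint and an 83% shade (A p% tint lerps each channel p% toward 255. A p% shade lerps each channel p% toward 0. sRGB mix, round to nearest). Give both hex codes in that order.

#9b79f4 is rgb(155, 121, 244).
63% tint:
  R: 155 + 63 = 218 → 218
  G: 121 + 0.63×(255−121) = 121 + 84.42 = 205.42 → 205
  B: 244 + 0.63×(255−244) = 244 + 6.93 = 250.93 → 251
  → #dacdfb
83% shade:
  R: 155 + 0.83×(0−155) = 155 − 128.65 = 26.35 → 26
  G: 121 − 100.43 = 20.57 → 21
  B: 244 + 0.83×(0−244) = 244 − 202.52 = 41.48 → 41
  → #1a1529

#dacdfb, #1a1529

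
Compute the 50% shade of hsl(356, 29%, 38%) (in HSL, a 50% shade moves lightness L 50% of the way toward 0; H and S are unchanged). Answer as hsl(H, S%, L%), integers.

hsl(356, 29%, 19%)

L moves 50% from 38 toward 0: 38 − 19 = 19 → 19.
H and S are unchanged.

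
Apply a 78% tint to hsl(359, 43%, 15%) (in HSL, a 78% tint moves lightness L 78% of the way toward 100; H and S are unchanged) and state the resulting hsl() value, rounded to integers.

L moves 78% from 15 toward 100: 15 + 66.3 = 81.3 → 81.
H and S are unchanged.

hsl(359, 43%, 81%)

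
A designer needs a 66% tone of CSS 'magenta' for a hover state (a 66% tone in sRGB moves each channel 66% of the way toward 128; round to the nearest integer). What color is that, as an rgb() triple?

rgb(171, 84, 171)

CSS magenta is rgb(255, 0, 255).
Per channel, c → c + 0.66(128 − c):
  R: 255 − 83.82 = 171.18 → 171
  G: 0 + 84.48 = 84.48 → 84
  B: 255 + 0.66×(128−255) = 255 − 83.82 = 171.18 → 171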